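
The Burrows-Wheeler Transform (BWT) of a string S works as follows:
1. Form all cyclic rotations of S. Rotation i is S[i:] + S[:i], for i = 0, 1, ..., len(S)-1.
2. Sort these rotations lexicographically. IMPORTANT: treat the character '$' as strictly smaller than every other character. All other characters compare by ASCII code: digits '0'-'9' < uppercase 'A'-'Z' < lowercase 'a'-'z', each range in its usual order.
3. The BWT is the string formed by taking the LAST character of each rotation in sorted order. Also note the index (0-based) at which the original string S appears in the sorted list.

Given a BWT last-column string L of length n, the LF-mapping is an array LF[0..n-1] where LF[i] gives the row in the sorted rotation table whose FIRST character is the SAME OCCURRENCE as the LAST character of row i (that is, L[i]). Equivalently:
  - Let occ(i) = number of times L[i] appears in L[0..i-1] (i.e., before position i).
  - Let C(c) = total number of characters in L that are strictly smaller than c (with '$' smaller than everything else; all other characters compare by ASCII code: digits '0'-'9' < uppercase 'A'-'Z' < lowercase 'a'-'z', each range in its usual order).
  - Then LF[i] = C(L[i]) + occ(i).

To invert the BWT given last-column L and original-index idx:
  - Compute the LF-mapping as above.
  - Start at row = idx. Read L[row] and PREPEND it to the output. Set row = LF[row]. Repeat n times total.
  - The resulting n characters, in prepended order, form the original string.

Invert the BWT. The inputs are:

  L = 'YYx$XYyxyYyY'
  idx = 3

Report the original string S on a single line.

LF mapping: 2 3 7 0 1 4 9 8 10 5 11 6
Walk LF starting at row 3, prepending L[row]:
  step 1: row=3, L[3]='$', prepend. Next row=LF[3]=0
  step 2: row=0, L[0]='Y', prepend. Next row=LF[0]=2
  step 3: row=2, L[2]='x', prepend. Next row=LF[2]=7
  step 4: row=7, L[7]='x', prepend. Next row=LF[7]=8
  step 5: row=8, L[8]='y', prepend. Next row=LF[8]=10
  step 6: row=10, L[10]='y', prepend. Next row=LF[10]=11
  step 7: row=11, L[11]='Y', prepend. Next row=LF[11]=6
  step 8: row=6, L[6]='y', prepend. Next row=LF[6]=9
  step 9: row=9, L[9]='Y', prepend. Next row=LF[9]=5
  step 10: row=5, L[5]='Y', prepend. Next row=LF[5]=4
  step 11: row=4, L[4]='X', prepend. Next row=LF[4]=1
  step 12: row=1, L[1]='Y', prepend. Next row=LF[1]=3
Reversed output: YXYYyYyyxxY$

Answer: YXYYyYyyxxY$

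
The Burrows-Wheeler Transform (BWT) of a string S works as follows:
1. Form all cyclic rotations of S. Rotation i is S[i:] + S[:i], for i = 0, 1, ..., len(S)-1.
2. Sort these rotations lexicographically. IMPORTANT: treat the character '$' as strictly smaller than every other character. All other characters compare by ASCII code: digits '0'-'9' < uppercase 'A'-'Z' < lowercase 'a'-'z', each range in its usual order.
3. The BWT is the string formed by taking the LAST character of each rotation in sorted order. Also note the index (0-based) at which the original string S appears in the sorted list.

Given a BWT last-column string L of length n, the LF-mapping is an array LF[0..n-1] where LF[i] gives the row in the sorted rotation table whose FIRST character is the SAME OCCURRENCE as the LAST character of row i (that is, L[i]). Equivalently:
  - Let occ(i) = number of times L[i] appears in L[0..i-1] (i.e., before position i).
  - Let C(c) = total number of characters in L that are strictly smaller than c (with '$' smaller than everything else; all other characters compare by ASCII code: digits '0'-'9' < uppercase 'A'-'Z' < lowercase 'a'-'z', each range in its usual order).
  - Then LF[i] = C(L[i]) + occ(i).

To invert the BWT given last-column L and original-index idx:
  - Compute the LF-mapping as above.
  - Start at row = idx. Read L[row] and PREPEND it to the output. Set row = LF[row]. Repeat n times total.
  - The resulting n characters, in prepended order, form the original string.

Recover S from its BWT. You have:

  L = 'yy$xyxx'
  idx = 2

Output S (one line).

Answer: xyxxyy$

Derivation:
LF mapping: 4 5 0 1 6 2 3
Walk LF starting at row 2, prepending L[row]:
  step 1: row=2, L[2]='$', prepend. Next row=LF[2]=0
  step 2: row=0, L[0]='y', prepend. Next row=LF[0]=4
  step 3: row=4, L[4]='y', prepend. Next row=LF[4]=6
  step 4: row=6, L[6]='x', prepend. Next row=LF[6]=3
  step 5: row=3, L[3]='x', prepend. Next row=LF[3]=1
  step 6: row=1, L[1]='y', prepend. Next row=LF[1]=5
  step 7: row=5, L[5]='x', prepend. Next row=LF[5]=2
Reversed output: xyxxyy$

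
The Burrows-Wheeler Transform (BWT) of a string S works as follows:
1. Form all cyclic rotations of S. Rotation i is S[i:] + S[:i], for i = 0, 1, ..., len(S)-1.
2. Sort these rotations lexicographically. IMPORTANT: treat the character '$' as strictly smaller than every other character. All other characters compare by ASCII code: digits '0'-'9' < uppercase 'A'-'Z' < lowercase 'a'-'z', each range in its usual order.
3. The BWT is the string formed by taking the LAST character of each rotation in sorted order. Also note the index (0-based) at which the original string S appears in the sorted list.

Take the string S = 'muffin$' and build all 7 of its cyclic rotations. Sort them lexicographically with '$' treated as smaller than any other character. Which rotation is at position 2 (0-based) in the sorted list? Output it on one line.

All 7 rotations (rotation i = S[i:]+S[:i]):
  rot[0] = muffin$
  rot[1] = uffin$m
  rot[2] = ffin$mu
  rot[3] = fin$muf
  rot[4] = in$muff
  rot[5] = n$muffi
  rot[6] = $muffin
Sorted (with $ < everything):
  sorted[0] = $muffin
  sorted[1] = ffin$mu
  sorted[2] = fin$muf
  sorted[3] = in$muff
  sorted[4] = muffin$
  sorted[5] = n$muffi
  sorted[6] = uffin$m
sorted[2] = fin$muf

Answer: fin$muf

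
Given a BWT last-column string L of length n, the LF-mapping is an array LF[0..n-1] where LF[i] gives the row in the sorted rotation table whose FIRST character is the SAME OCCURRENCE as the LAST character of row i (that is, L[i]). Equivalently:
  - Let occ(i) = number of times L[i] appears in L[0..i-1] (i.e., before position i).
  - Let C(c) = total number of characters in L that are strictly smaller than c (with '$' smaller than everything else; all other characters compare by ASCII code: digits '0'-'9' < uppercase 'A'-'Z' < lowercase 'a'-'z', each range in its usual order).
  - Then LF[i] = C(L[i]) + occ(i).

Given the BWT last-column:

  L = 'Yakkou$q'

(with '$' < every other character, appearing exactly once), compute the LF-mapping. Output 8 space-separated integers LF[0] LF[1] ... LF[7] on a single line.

Answer: 1 2 3 4 5 7 0 6

Derivation:
Char counts: '$':1, 'Y':1, 'a':1, 'k':2, 'o':1, 'q':1, 'u':1
C (first-col start): C('$')=0, C('Y')=1, C('a')=2, C('k')=3, C('o')=5, C('q')=6, C('u')=7
L[0]='Y': occ=0, LF[0]=C('Y')+0=1+0=1
L[1]='a': occ=0, LF[1]=C('a')+0=2+0=2
L[2]='k': occ=0, LF[2]=C('k')+0=3+0=3
L[3]='k': occ=1, LF[3]=C('k')+1=3+1=4
L[4]='o': occ=0, LF[4]=C('o')+0=5+0=5
L[5]='u': occ=0, LF[5]=C('u')+0=7+0=7
L[6]='$': occ=0, LF[6]=C('$')+0=0+0=0
L[7]='q': occ=0, LF[7]=C('q')+0=6+0=6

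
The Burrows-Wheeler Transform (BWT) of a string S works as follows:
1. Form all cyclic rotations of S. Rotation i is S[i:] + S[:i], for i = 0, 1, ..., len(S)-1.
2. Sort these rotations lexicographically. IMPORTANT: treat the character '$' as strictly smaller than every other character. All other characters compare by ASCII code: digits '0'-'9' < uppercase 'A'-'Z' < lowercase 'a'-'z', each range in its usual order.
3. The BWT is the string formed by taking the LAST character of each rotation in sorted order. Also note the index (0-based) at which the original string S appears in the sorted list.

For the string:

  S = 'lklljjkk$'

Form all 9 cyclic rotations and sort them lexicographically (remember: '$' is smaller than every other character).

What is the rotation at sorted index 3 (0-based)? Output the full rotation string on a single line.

All 9 rotations (rotation i = S[i:]+S[:i]):
  rot[0] = lklljjkk$
  rot[1] = klljjkk$l
  rot[2] = lljjkk$lk
  rot[3] = ljjkk$lkl
  rot[4] = jjkk$lkll
  rot[5] = jkk$lkllj
  rot[6] = kk$lklljj
  rot[7] = k$lklljjk
  rot[8] = $lklljjkk
Sorted (with $ < everything):
  sorted[0] = $lklljjkk
  sorted[1] = jjkk$lkll
  sorted[2] = jkk$lkllj
  sorted[3] = k$lklljjk
  sorted[4] = kk$lklljj
  sorted[5] = klljjkk$l
  sorted[6] = ljjkk$lkl
  sorted[7] = lklljjkk$
  sorted[8] = lljjkk$lk
sorted[3] = k$lklljjk

Answer: k$lklljjk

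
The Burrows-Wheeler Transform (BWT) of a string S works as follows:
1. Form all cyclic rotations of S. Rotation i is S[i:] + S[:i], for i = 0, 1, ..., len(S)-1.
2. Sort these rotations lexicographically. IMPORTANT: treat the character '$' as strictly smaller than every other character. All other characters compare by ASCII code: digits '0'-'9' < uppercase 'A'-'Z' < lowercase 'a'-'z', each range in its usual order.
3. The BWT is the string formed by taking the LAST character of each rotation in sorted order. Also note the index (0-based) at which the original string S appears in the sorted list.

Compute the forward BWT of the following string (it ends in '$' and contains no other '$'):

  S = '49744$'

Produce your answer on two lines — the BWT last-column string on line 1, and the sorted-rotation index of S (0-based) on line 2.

All 6 rotations (rotation i = S[i:]+S[:i]):
  rot[0] = 49744$
  rot[1] = 9744$4
  rot[2] = 744$49
  rot[3] = 44$497
  rot[4] = 4$4974
  rot[5] = $49744
Sorted (with $ < everything):
  sorted[0] = $49744  (last char: '4')
  sorted[1] = 4$4974  (last char: '4')
  sorted[2] = 44$497  (last char: '7')
  sorted[3] = 49744$  (last char: '$')
  sorted[4] = 744$49  (last char: '9')
  sorted[5] = 9744$4  (last char: '4')
Last column: 447$94
Original string S is at sorted index 3

Answer: 447$94
3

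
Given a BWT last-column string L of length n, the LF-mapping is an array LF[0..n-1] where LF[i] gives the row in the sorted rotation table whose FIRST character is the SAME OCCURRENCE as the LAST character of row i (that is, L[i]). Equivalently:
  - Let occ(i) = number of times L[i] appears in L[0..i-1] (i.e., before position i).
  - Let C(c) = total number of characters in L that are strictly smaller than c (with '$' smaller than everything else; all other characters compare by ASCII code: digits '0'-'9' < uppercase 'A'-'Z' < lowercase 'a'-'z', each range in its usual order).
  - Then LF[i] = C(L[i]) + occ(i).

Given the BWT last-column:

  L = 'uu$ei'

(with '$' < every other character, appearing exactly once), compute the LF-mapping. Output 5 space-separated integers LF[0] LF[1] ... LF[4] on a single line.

Char counts: '$':1, 'e':1, 'i':1, 'u':2
C (first-col start): C('$')=0, C('e')=1, C('i')=2, C('u')=3
L[0]='u': occ=0, LF[0]=C('u')+0=3+0=3
L[1]='u': occ=1, LF[1]=C('u')+1=3+1=4
L[2]='$': occ=0, LF[2]=C('$')+0=0+0=0
L[3]='e': occ=0, LF[3]=C('e')+0=1+0=1
L[4]='i': occ=0, LF[4]=C('i')+0=2+0=2

Answer: 3 4 0 1 2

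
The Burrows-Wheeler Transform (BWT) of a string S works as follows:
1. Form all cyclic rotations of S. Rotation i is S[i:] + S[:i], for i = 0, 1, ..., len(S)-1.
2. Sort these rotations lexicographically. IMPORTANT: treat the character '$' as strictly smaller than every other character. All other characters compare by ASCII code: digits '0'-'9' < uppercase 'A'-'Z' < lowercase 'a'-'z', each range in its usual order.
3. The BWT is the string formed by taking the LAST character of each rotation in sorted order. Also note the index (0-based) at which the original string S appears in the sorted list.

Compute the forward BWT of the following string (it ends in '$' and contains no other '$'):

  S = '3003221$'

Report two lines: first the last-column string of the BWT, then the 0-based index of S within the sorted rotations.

All 8 rotations (rotation i = S[i:]+S[:i]):
  rot[0] = 3003221$
  rot[1] = 003221$3
  rot[2] = 03221$30
  rot[3] = 3221$300
  rot[4] = 221$3003
  rot[5] = 21$30032
  rot[6] = 1$300322
  rot[7] = $3003221
Sorted (with $ < everything):
  sorted[0] = $3003221  (last char: '1')
  sorted[1] = 003221$3  (last char: '3')
  sorted[2] = 03221$30  (last char: '0')
  sorted[3] = 1$300322  (last char: '2')
  sorted[4] = 21$30032  (last char: '2')
  sorted[5] = 221$3003  (last char: '3')
  sorted[6] = 3003221$  (last char: '$')
  sorted[7] = 3221$300  (last char: '0')
Last column: 130223$0
Original string S is at sorted index 6

Answer: 130223$0
6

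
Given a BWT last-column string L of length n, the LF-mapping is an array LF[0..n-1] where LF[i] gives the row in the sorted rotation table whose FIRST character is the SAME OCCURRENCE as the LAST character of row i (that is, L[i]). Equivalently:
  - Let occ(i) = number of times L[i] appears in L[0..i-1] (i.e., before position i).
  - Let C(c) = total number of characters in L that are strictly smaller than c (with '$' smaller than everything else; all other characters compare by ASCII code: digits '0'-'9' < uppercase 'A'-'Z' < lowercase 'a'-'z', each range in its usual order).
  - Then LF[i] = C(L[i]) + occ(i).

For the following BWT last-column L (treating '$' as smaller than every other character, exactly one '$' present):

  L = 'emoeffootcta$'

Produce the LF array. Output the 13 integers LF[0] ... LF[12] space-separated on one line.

Char counts: '$':1, 'a':1, 'c':1, 'e':2, 'f':2, 'm':1, 'o':3, 't':2
C (first-col start): C('$')=0, C('a')=1, C('c')=2, C('e')=3, C('f')=5, C('m')=7, C('o')=8, C('t')=11
L[0]='e': occ=0, LF[0]=C('e')+0=3+0=3
L[1]='m': occ=0, LF[1]=C('m')+0=7+0=7
L[2]='o': occ=0, LF[2]=C('o')+0=8+0=8
L[3]='e': occ=1, LF[3]=C('e')+1=3+1=4
L[4]='f': occ=0, LF[4]=C('f')+0=5+0=5
L[5]='f': occ=1, LF[5]=C('f')+1=5+1=6
L[6]='o': occ=1, LF[6]=C('o')+1=8+1=9
L[7]='o': occ=2, LF[7]=C('o')+2=8+2=10
L[8]='t': occ=0, LF[8]=C('t')+0=11+0=11
L[9]='c': occ=0, LF[9]=C('c')+0=2+0=2
L[10]='t': occ=1, LF[10]=C('t')+1=11+1=12
L[11]='a': occ=0, LF[11]=C('a')+0=1+0=1
L[12]='$': occ=0, LF[12]=C('$')+0=0+0=0

Answer: 3 7 8 4 5 6 9 10 11 2 12 1 0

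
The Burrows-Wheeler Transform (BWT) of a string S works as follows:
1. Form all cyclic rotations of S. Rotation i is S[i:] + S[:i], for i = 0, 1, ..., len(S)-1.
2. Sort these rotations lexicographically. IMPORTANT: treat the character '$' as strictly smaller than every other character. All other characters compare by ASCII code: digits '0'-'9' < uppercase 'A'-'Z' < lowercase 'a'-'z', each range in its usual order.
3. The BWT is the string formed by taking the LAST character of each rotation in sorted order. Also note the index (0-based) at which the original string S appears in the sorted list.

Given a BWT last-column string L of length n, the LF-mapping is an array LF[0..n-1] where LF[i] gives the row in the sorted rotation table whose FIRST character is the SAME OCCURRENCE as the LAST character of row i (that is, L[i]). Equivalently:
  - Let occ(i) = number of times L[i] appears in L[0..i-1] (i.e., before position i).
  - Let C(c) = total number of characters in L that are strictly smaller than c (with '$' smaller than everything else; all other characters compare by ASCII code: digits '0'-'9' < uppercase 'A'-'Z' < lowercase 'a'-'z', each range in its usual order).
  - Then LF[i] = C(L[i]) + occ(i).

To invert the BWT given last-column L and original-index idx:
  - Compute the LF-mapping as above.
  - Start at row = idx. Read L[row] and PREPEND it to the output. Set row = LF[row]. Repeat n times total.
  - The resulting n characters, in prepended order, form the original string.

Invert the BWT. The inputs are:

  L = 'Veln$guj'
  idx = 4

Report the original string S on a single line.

Answer: jungleV$

Derivation:
LF mapping: 1 2 5 6 0 3 7 4
Walk LF starting at row 4, prepending L[row]:
  step 1: row=4, L[4]='$', prepend. Next row=LF[4]=0
  step 2: row=0, L[0]='V', prepend. Next row=LF[0]=1
  step 3: row=1, L[1]='e', prepend. Next row=LF[1]=2
  step 4: row=2, L[2]='l', prepend. Next row=LF[2]=5
  step 5: row=5, L[5]='g', prepend. Next row=LF[5]=3
  step 6: row=3, L[3]='n', prepend. Next row=LF[3]=6
  step 7: row=6, L[6]='u', prepend. Next row=LF[6]=7
  step 8: row=7, L[7]='j', prepend. Next row=LF[7]=4
Reversed output: jungleV$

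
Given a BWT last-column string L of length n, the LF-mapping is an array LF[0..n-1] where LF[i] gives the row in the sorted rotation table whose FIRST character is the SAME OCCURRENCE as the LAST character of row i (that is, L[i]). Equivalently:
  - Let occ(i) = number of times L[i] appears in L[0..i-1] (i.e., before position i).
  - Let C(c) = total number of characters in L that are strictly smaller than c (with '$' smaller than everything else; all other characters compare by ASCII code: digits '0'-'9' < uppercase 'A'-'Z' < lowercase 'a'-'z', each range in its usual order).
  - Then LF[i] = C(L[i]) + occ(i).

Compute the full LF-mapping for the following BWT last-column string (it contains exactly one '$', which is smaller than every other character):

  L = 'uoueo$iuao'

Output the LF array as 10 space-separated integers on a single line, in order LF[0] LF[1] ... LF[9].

Char counts: '$':1, 'a':1, 'e':1, 'i':1, 'o':3, 'u':3
C (first-col start): C('$')=0, C('a')=1, C('e')=2, C('i')=3, C('o')=4, C('u')=7
L[0]='u': occ=0, LF[0]=C('u')+0=7+0=7
L[1]='o': occ=0, LF[1]=C('o')+0=4+0=4
L[2]='u': occ=1, LF[2]=C('u')+1=7+1=8
L[3]='e': occ=0, LF[3]=C('e')+0=2+0=2
L[4]='o': occ=1, LF[4]=C('o')+1=4+1=5
L[5]='$': occ=0, LF[5]=C('$')+0=0+0=0
L[6]='i': occ=0, LF[6]=C('i')+0=3+0=3
L[7]='u': occ=2, LF[7]=C('u')+2=7+2=9
L[8]='a': occ=0, LF[8]=C('a')+0=1+0=1
L[9]='o': occ=2, LF[9]=C('o')+2=4+2=6

Answer: 7 4 8 2 5 0 3 9 1 6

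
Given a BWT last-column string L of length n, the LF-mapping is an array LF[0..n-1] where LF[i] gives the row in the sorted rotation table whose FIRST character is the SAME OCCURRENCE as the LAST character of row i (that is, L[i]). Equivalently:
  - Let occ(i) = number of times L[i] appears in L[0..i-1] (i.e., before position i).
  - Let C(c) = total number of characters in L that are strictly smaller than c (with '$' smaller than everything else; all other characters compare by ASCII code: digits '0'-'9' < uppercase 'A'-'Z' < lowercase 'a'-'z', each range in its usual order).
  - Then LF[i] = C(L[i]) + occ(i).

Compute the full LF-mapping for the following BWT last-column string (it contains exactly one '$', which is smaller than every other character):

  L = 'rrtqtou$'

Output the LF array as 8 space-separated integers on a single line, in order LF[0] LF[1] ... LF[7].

Char counts: '$':1, 'o':1, 'q':1, 'r':2, 't':2, 'u':1
C (first-col start): C('$')=0, C('o')=1, C('q')=2, C('r')=3, C('t')=5, C('u')=7
L[0]='r': occ=0, LF[0]=C('r')+0=3+0=3
L[1]='r': occ=1, LF[1]=C('r')+1=3+1=4
L[2]='t': occ=0, LF[2]=C('t')+0=5+0=5
L[3]='q': occ=0, LF[3]=C('q')+0=2+0=2
L[4]='t': occ=1, LF[4]=C('t')+1=5+1=6
L[5]='o': occ=0, LF[5]=C('o')+0=1+0=1
L[6]='u': occ=0, LF[6]=C('u')+0=7+0=7
L[7]='$': occ=0, LF[7]=C('$')+0=0+0=0

Answer: 3 4 5 2 6 1 7 0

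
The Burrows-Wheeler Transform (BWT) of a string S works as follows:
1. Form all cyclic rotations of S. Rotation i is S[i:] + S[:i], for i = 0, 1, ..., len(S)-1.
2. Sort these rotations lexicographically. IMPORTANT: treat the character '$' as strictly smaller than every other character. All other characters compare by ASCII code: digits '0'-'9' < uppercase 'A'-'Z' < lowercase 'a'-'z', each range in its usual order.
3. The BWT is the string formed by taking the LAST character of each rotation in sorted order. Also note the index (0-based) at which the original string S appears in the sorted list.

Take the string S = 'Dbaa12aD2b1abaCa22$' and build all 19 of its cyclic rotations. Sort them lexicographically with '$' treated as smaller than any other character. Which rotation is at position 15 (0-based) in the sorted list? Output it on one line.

Answer: abaCa22$Dbaa12aD2b1

Derivation:
All 19 rotations (rotation i = S[i:]+S[:i]):
  rot[0] = Dbaa12aD2b1abaCa22$
  rot[1] = baa12aD2b1abaCa22$D
  rot[2] = aa12aD2b1abaCa22$Db
  rot[3] = a12aD2b1abaCa22$Dba
  rot[4] = 12aD2b1abaCa22$Dbaa
  rot[5] = 2aD2b1abaCa22$Dbaa1
  rot[6] = aD2b1abaCa22$Dbaa12
  rot[7] = D2b1abaCa22$Dbaa12a
  rot[8] = 2b1abaCa22$Dbaa12aD
  rot[9] = b1abaCa22$Dbaa12aD2
  rot[10] = 1abaCa22$Dbaa12aD2b
  rot[11] = abaCa22$Dbaa12aD2b1
  rot[12] = baCa22$Dbaa12aD2b1a
  rot[13] = aCa22$Dbaa12aD2b1ab
  rot[14] = Ca22$Dbaa12aD2b1aba
  rot[15] = a22$Dbaa12aD2b1abaC
  rot[16] = 22$Dbaa12aD2b1abaCa
  rot[17] = 2$Dbaa12aD2b1abaCa2
  rot[18] = $Dbaa12aD2b1abaCa22
Sorted (with $ < everything):
  sorted[0] = $Dbaa12aD2b1abaCa22
  sorted[1] = 12aD2b1abaCa22$Dbaa
  sorted[2] = 1abaCa22$Dbaa12aD2b
  sorted[3] = 2$Dbaa12aD2b1abaCa2
  sorted[4] = 22$Dbaa12aD2b1abaCa
  sorted[5] = 2aD2b1abaCa22$Dbaa1
  sorted[6] = 2b1abaCa22$Dbaa12aD
  sorted[7] = Ca22$Dbaa12aD2b1aba
  sorted[8] = D2b1abaCa22$Dbaa12a
  sorted[9] = Dbaa12aD2b1abaCa22$
  sorted[10] = a12aD2b1abaCa22$Dba
  sorted[11] = a22$Dbaa12aD2b1abaC
  sorted[12] = aCa22$Dbaa12aD2b1ab
  sorted[13] = aD2b1abaCa22$Dbaa12
  sorted[14] = aa12aD2b1abaCa22$Db
  sorted[15] = abaCa22$Dbaa12aD2b1
  sorted[16] = b1abaCa22$Dbaa12aD2
  sorted[17] = baCa22$Dbaa12aD2b1a
  sorted[18] = baa12aD2b1abaCa22$D
sorted[15] = abaCa22$Dbaa12aD2b1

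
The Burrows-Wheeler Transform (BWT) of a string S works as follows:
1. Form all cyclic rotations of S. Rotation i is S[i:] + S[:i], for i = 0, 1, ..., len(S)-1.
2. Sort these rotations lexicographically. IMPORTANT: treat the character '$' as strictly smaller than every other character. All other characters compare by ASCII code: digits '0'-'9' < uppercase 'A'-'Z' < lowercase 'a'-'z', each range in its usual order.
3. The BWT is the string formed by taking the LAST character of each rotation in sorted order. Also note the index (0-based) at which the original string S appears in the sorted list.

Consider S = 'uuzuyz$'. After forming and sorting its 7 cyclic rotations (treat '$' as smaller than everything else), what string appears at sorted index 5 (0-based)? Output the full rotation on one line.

All 7 rotations (rotation i = S[i:]+S[:i]):
  rot[0] = uuzuyz$
  rot[1] = uzuyz$u
  rot[2] = zuyz$uu
  rot[3] = uyz$uuz
  rot[4] = yz$uuzu
  rot[5] = z$uuzuy
  rot[6] = $uuzuyz
Sorted (with $ < everything):
  sorted[0] = $uuzuyz
  sorted[1] = uuzuyz$
  sorted[2] = uyz$uuz
  sorted[3] = uzuyz$u
  sorted[4] = yz$uuzu
  sorted[5] = z$uuzuy
  sorted[6] = zuyz$uu
sorted[5] = z$uuzuy

Answer: z$uuzuy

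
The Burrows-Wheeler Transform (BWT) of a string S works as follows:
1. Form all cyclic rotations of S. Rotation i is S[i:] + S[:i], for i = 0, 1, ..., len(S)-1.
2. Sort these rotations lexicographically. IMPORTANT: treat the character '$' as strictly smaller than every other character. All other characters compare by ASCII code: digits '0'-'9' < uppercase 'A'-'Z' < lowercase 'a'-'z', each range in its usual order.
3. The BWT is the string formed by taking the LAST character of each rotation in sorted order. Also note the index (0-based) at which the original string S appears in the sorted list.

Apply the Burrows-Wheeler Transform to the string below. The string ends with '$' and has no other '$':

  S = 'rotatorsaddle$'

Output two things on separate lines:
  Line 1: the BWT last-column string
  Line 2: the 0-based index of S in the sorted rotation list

Answer: estadldtr$oroa
9

Derivation:
All 14 rotations (rotation i = S[i:]+S[:i]):
  rot[0] = rotatorsaddle$
  rot[1] = otatorsaddle$r
  rot[2] = tatorsaddle$ro
  rot[3] = atorsaddle$rot
  rot[4] = torsaddle$rota
  rot[5] = orsaddle$rotat
  rot[6] = rsaddle$rotato
  rot[7] = saddle$rotator
  rot[8] = addle$rotators
  rot[9] = ddle$rotatorsa
  rot[10] = dle$rotatorsad
  rot[11] = le$rotatorsadd
  rot[12] = e$rotatorsaddl
  rot[13] = $rotatorsaddle
Sorted (with $ < everything):
  sorted[0] = $rotatorsaddle  (last char: 'e')
  sorted[1] = addle$rotators  (last char: 's')
  sorted[2] = atorsaddle$rot  (last char: 't')
  sorted[3] = ddle$rotatorsa  (last char: 'a')
  sorted[4] = dle$rotatorsad  (last char: 'd')
  sorted[5] = e$rotatorsaddl  (last char: 'l')
  sorted[6] = le$rotatorsadd  (last char: 'd')
  sorted[7] = orsaddle$rotat  (last char: 't')
  sorted[8] = otatorsaddle$r  (last char: 'r')
  sorted[9] = rotatorsaddle$  (last char: '$')
  sorted[10] = rsaddle$rotato  (last char: 'o')
  sorted[11] = saddle$rotator  (last char: 'r')
  sorted[12] = tatorsaddle$ro  (last char: 'o')
  sorted[13] = torsaddle$rota  (last char: 'a')
Last column: estadldtr$oroa
Original string S is at sorted index 9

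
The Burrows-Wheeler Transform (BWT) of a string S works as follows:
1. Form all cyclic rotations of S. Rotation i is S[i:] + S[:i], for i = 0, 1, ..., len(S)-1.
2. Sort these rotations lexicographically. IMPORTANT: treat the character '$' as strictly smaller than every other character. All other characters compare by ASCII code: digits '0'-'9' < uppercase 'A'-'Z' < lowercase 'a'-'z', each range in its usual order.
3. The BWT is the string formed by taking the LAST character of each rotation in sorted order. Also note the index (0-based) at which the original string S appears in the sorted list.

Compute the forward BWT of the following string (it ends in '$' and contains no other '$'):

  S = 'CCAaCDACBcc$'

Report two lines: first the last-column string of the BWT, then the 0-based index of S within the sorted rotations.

All 12 rotations (rotation i = S[i:]+S[:i]):
  rot[0] = CCAaCDACBcc$
  rot[1] = CAaCDACBcc$C
  rot[2] = AaCDACBcc$CC
  rot[3] = aCDACBcc$CCA
  rot[4] = CDACBcc$CCAa
  rot[5] = DACBcc$CCAaC
  rot[6] = ACBcc$CCAaCD
  rot[7] = CBcc$CCAaCDA
  rot[8] = Bcc$CCAaCDAC
  rot[9] = cc$CCAaCDACB
  rot[10] = c$CCAaCDACBc
  rot[11] = $CCAaCDACBcc
Sorted (with $ < everything):
  sorted[0] = $CCAaCDACBcc  (last char: 'c')
  sorted[1] = ACBcc$CCAaCD  (last char: 'D')
  sorted[2] = AaCDACBcc$CC  (last char: 'C')
  sorted[3] = Bcc$CCAaCDAC  (last char: 'C')
  sorted[4] = CAaCDACBcc$C  (last char: 'C')
  sorted[5] = CBcc$CCAaCDA  (last char: 'A')
  sorted[6] = CCAaCDACBcc$  (last char: '$')
  sorted[7] = CDACBcc$CCAa  (last char: 'a')
  sorted[8] = DACBcc$CCAaC  (last char: 'C')
  sorted[9] = aCDACBcc$CCA  (last char: 'A')
  sorted[10] = c$CCAaCDACBc  (last char: 'c')
  sorted[11] = cc$CCAaCDACB  (last char: 'B')
Last column: cDCCCA$aCAcB
Original string S is at sorted index 6

Answer: cDCCCA$aCAcB
6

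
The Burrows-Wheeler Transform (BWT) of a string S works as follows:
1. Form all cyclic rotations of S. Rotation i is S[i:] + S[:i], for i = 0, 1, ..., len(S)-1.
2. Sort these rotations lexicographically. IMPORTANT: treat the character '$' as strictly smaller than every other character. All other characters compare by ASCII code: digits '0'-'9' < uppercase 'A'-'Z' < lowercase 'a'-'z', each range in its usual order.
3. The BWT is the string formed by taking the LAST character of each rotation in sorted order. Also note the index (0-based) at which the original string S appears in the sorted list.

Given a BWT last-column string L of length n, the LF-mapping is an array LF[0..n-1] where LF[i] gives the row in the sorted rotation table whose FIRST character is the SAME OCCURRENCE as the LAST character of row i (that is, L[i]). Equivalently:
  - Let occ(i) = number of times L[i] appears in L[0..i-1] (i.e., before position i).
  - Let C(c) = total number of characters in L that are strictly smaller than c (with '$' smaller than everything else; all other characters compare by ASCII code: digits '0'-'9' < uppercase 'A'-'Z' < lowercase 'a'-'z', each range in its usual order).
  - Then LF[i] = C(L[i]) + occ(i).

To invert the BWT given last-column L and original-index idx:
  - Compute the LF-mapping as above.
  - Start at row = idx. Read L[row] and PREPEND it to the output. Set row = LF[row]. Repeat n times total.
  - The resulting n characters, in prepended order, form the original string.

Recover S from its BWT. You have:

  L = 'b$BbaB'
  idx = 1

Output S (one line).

LF mapping: 4 0 1 5 3 2
Walk LF starting at row 1, prepending L[row]:
  step 1: row=1, L[1]='$', prepend. Next row=LF[1]=0
  step 2: row=0, L[0]='b', prepend. Next row=LF[0]=4
  step 3: row=4, L[4]='a', prepend. Next row=LF[4]=3
  step 4: row=3, L[3]='b', prepend. Next row=LF[3]=5
  step 5: row=5, L[5]='B', prepend. Next row=LF[5]=2
  step 6: row=2, L[2]='B', prepend. Next row=LF[2]=1
Reversed output: BBbab$

Answer: BBbab$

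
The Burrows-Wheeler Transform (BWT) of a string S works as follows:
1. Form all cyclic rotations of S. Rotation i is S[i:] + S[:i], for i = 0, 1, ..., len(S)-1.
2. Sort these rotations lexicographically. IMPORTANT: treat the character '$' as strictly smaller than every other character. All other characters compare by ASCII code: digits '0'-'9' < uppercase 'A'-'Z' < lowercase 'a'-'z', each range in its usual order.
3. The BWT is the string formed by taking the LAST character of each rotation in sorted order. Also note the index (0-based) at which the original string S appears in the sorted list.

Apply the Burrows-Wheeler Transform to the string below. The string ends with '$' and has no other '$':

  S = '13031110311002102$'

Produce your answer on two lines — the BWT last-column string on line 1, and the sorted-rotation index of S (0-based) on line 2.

All 18 rotations (rotation i = S[i:]+S[:i]):
  rot[0] = 13031110311002102$
  rot[1] = 3031110311002102$1
  rot[2] = 031110311002102$13
  rot[3] = 31110311002102$130
  rot[4] = 1110311002102$1303
  rot[5] = 110311002102$13031
  rot[6] = 10311002102$130311
  rot[7] = 0311002102$1303111
  rot[8] = 311002102$13031110
  rot[9] = 11002102$130311103
  rot[10] = 1002102$1303111031
  rot[11] = 002102$13031110311
  rot[12] = 02102$130311103110
  rot[13] = 2102$1303111031100
  rot[14] = 102$13031110311002
  rot[15] = 02$130311103110021
  rot[16] = 2$1303111031100210
  rot[17] = $13031110311002102
Sorted (with $ < everything):
  sorted[0] = $13031110311002102  (last char: '2')
  sorted[1] = 002102$13031110311  (last char: '1')
  sorted[2] = 02$130311103110021  (last char: '1')
  sorted[3] = 02102$130311103110  (last char: '0')
  sorted[4] = 0311002102$1303111  (last char: '1')
  sorted[5] = 031110311002102$13  (last char: '3')
  sorted[6] = 1002102$1303111031  (last char: '1')
  sorted[7] = 102$13031110311002  (last char: '2')
  sorted[8] = 10311002102$130311  (last char: '1')
  sorted[9] = 11002102$130311103  (last char: '3')
  sorted[10] = 110311002102$13031  (last char: '1')
  sorted[11] = 1110311002102$1303  (last char: '3')
  sorted[12] = 13031110311002102$  (last char: '$')
  sorted[13] = 2$1303111031100210  (last char: '0')
  sorted[14] = 2102$1303111031100  (last char: '0')
  sorted[15] = 3031110311002102$1  (last char: '1')
  sorted[16] = 311002102$13031110  (last char: '0')
  sorted[17] = 31110311002102$130  (last char: '0')
Last column: 211013121313$00100
Original string S is at sorted index 12

Answer: 211013121313$00100
12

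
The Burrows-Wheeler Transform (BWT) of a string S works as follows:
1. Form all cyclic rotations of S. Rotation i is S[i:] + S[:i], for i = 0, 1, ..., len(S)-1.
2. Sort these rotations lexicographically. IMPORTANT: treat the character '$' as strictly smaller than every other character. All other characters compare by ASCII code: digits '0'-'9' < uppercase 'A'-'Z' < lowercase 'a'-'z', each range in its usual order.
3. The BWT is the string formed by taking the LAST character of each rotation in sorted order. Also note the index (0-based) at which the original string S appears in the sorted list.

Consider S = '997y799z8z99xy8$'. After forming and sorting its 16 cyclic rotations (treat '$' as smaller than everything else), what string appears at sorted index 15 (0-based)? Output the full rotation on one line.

All 16 rotations (rotation i = S[i:]+S[:i]):
  rot[0] = 997y799z8z99xy8$
  rot[1] = 97y799z8z99xy8$9
  rot[2] = 7y799z8z99xy8$99
  rot[3] = y799z8z99xy8$997
  rot[4] = 799z8z99xy8$997y
  rot[5] = 99z8z99xy8$997y7
  rot[6] = 9z8z99xy8$997y79
  rot[7] = z8z99xy8$997y799
  rot[8] = 8z99xy8$997y799z
  rot[9] = z99xy8$997y799z8
  rot[10] = 99xy8$997y799z8z
  rot[11] = 9xy8$997y799z8z9
  rot[12] = xy8$997y799z8z99
  rot[13] = y8$997y799z8z99x
  rot[14] = 8$997y799z8z99xy
  rot[15] = $997y799z8z99xy8
Sorted (with $ < everything):
  sorted[0] = $997y799z8z99xy8
  sorted[1] = 799z8z99xy8$997y
  sorted[2] = 7y799z8z99xy8$99
  sorted[3] = 8$997y799z8z99xy
  sorted[4] = 8z99xy8$997y799z
  sorted[5] = 97y799z8z99xy8$9
  sorted[6] = 997y799z8z99xy8$
  sorted[7] = 99xy8$997y799z8z
  sorted[8] = 99z8z99xy8$997y7
  sorted[9] = 9xy8$997y799z8z9
  sorted[10] = 9z8z99xy8$997y79
  sorted[11] = xy8$997y799z8z99
  sorted[12] = y799z8z99xy8$997
  sorted[13] = y8$997y799z8z99x
  sorted[14] = z8z99xy8$997y799
  sorted[15] = z99xy8$997y799z8
sorted[15] = z99xy8$997y799z8

Answer: z99xy8$997y799z8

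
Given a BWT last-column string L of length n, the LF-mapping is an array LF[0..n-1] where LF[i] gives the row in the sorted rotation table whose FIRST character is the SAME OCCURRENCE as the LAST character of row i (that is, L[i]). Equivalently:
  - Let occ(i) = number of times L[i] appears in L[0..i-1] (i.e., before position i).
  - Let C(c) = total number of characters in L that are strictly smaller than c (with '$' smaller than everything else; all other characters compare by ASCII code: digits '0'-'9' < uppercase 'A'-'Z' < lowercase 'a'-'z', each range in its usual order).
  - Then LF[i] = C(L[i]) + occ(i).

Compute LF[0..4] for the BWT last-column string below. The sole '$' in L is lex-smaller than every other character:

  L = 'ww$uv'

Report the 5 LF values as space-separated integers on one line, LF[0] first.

Answer: 3 4 0 1 2

Derivation:
Char counts: '$':1, 'u':1, 'v':1, 'w':2
C (first-col start): C('$')=0, C('u')=1, C('v')=2, C('w')=3
L[0]='w': occ=0, LF[0]=C('w')+0=3+0=3
L[1]='w': occ=1, LF[1]=C('w')+1=3+1=4
L[2]='$': occ=0, LF[2]=C('$')+0=0+0=0
L[3]='u': occ=0, LF[3]=C('u')+0=1+0=1
L[4]='v': occ=0, LF[4]=C('v')+0=2+0=2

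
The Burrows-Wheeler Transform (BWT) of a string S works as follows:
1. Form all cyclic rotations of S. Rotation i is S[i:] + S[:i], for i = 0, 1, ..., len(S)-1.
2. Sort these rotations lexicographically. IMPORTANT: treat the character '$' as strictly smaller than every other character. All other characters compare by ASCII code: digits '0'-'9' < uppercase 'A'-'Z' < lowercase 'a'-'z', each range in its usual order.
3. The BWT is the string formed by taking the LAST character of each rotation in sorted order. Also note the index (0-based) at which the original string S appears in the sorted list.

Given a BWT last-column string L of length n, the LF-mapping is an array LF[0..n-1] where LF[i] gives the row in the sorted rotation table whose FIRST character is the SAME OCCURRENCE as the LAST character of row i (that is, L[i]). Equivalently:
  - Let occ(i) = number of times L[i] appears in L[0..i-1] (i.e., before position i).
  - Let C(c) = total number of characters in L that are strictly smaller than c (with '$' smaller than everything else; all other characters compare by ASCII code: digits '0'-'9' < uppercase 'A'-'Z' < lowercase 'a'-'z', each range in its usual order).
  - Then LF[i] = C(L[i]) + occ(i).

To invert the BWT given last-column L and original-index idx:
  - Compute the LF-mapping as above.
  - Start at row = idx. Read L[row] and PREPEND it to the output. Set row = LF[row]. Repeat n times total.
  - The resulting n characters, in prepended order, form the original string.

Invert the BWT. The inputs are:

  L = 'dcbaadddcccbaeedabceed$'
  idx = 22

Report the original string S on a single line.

Answer: eedbaadbddbccccaacdeed$

Derivation:
LF mapping: 13 8 5 1 2 14 15 16 9 10 11 6 3 19 20 17 4 7 12 21 22 18 0
Walk LF starting at row 22, prepending L[row]:
  step 1: row=22, L[22]='$', prepend. Next row=LF[22]=0
  step 2: row=0, L[0]='d', prepend. Next row=LF[0]=13
  step 3: row=13, L[13]='e', prepend. Next row=LF[13]=19
  step 4: row=19, L[19]='e', prepend. Next row=LF[19]=21
  step 5: row=21, L[21]='d', prepend. Next row=LF[21]=18
  step 6: row=18, L[18]='c', prepend. Next row=LF[18]=12
  step 7: row=12, L[12]='a', prepend. Next row=LF[12]=3
  step 8: row=3, L[3]='a', prepend. Next row=LF[3]=1
  step 9: row=1, L[1]='c', prepend. Next row=LF[1]=8
  step 10: row=8, L[8]='c', prepend. Next row=LF[8]=9
  step 11: row=9, L[9]='c', prepend. Next row=LF[9]=10
  step 12: row=10, L[10]='c', prepend. Next row=LF[10]=11
  step 13: row=11, L[11]='b', prepend. Next row=LF[11]=6
  step 14: row=6, L[6]='d', prepend. Next row=LF[6]=15
  step 15: row=15, L[15]='d', prepend. Next row=LF[15]=17
  step 16: row=17, L[17]='b', prepend. Next row=LF[17]=7
  step 17: row=7, L[7]='d', prepend. Next row=LF[7]=16
  step 18: row=16, L[16]='a', prepend. Next row=LF[16]=4
  step 19: row=4, L[4]='a', prepend. Next row=LF[4]=2
  step 20: row=2, L[2]='b', prepend. Next row=LF[2]=5
  step 21: row=5, L[5]='d', prepend. Next row=LF[5]=14
  step 22: row=14, L[14]='e', prepend. Next row=LF[14]=20
  step 23: row=20, L[20]='e', prepend. Next row=LF[20]=22
Reversed output: eedbaadbddbccccaacdeed$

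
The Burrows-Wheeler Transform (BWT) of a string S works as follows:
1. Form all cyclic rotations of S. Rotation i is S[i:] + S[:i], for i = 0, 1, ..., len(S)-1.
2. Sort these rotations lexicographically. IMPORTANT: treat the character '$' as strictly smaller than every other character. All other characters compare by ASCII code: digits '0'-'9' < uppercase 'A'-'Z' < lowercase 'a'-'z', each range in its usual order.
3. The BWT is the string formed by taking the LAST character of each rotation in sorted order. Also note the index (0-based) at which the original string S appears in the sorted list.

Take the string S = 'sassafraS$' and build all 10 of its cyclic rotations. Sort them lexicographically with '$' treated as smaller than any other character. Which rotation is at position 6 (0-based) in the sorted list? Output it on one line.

All 10 rotations (rotation i = S[i:]+S[:i]):
  rot[0] = sassafraS$
  rot[1] = assafraS$s
  rot[2] = ssafraS$sa
  rot[3] = safraS$sas
  rot[4] = afraS$sass
  rot[5] = fraS$sassa
  rot[6] = raS$sassaf
  rot[7] = aS$sassafr
  rot[8] = S$sassafra
  rot[9] = $sassafraS
Sorted (with $ < everything):
  sorted[0] = $sassafraS
  sorted[1] = S$sassafra
  sorted[2] = aS$sassafr
  sorted[3] = afraS$sass
  sorted[4] = assafraS$s
  sorted[5] = fraS$sassa
  sorted[6] = raS$sassaf
  sorted[7] = safraS$sas
  sorted[8] = sassafraS$
  sorted[9] = ssafraS$sa
sorted[6] = raS$sassaf

Answer: raS$sassaf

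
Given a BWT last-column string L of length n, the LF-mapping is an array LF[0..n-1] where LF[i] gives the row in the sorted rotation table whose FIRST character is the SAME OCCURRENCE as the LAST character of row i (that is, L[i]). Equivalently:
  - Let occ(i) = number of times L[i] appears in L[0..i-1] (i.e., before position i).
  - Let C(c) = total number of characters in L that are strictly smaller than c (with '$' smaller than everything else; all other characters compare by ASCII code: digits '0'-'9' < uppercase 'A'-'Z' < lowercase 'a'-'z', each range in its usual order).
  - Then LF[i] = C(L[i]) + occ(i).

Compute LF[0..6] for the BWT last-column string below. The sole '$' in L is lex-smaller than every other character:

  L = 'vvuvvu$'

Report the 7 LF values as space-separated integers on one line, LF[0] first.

Char counts: '$':1, 'u':2, 'v':4
C (first-col start): C('$')=0, C('u')=1, C('v')=3
L[0]='v': occ=0, LF[0]=C('v')+0=3+0=3
L[1]='v': occ=1, LF[1]=C('v')+1=3+1=4
L[2]='u': occ=0, LF[2]=C('u')+0=1+0=1
L[3]='v': occ=2, LF[3]=C('v')+2=3+2=5
L[4]='v': occ=3, LF[4]=C('v')+3=3+3=6
L[5]='u': occ=1, LF[5]=C('u')+1=1+1=2
L[6]='$': occ=0, LF[6]=C('$')+0=0+0=0

Answer: 3 4 1 5 6 2 0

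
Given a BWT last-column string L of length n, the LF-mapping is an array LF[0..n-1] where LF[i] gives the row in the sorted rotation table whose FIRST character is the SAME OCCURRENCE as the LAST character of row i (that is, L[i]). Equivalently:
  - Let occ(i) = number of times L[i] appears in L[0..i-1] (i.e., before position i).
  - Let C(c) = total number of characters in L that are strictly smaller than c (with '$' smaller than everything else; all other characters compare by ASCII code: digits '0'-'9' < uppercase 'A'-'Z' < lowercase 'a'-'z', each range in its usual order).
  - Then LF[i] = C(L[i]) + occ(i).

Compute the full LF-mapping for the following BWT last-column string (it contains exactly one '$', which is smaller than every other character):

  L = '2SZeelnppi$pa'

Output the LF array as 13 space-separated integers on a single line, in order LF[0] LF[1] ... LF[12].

Answer: 1 2 3 5 6 8 9 10 11 7 0 12 4

Derivation:
Char counts: '$':1, '2':1, 'S':1, 'Z':1, 'a':1, 'e':2, 'i':1, 'l':1, 'n':1, 'p':3
C (first-col start): C('$')=0, C('2')=1, C('S')=2, C('Z')=3, C('a')=4, C('e')=5, C('i')=7, C('l')=8, C('n')=9, C('p')=10
L[0]='2': occ=0, LF[0]=C('2')+0=1+0=1
L[1]='S': occ=0, LF[1]=C('S')+0=2+0=2
L[2]='Z': occ=0, LF[2]=C('Z')+0=3+0=3
L[3]='e': occ=0, LF[3]=C('e')+0=5+0=5
L[4]='e': occ=1, LF[4]=C('e')+1=5+1=6
L[5]='l': occ=0, LF[5]=C('l')+0=8+0=8
L[6]='n': occ=0, LF[6]=C('n')+0=9+0=9
L[7]='p': occ=0, LF[7]=C('p')+0=10+0=10
L[8]='p': occ=1, LF[8]=C('p')+1=10+1=11
L[9]='i': occ=0, LF[9]=C('i')+0=7+0=7
L[10]='$': occ=0, LF[10]=C('$')+0=0+0=0
L[11]='p': occ=2, LF[11]=C('p')+2=10+2=12
L[12]='a': occ=0, LF[12]=C('a')+0=4+0=4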